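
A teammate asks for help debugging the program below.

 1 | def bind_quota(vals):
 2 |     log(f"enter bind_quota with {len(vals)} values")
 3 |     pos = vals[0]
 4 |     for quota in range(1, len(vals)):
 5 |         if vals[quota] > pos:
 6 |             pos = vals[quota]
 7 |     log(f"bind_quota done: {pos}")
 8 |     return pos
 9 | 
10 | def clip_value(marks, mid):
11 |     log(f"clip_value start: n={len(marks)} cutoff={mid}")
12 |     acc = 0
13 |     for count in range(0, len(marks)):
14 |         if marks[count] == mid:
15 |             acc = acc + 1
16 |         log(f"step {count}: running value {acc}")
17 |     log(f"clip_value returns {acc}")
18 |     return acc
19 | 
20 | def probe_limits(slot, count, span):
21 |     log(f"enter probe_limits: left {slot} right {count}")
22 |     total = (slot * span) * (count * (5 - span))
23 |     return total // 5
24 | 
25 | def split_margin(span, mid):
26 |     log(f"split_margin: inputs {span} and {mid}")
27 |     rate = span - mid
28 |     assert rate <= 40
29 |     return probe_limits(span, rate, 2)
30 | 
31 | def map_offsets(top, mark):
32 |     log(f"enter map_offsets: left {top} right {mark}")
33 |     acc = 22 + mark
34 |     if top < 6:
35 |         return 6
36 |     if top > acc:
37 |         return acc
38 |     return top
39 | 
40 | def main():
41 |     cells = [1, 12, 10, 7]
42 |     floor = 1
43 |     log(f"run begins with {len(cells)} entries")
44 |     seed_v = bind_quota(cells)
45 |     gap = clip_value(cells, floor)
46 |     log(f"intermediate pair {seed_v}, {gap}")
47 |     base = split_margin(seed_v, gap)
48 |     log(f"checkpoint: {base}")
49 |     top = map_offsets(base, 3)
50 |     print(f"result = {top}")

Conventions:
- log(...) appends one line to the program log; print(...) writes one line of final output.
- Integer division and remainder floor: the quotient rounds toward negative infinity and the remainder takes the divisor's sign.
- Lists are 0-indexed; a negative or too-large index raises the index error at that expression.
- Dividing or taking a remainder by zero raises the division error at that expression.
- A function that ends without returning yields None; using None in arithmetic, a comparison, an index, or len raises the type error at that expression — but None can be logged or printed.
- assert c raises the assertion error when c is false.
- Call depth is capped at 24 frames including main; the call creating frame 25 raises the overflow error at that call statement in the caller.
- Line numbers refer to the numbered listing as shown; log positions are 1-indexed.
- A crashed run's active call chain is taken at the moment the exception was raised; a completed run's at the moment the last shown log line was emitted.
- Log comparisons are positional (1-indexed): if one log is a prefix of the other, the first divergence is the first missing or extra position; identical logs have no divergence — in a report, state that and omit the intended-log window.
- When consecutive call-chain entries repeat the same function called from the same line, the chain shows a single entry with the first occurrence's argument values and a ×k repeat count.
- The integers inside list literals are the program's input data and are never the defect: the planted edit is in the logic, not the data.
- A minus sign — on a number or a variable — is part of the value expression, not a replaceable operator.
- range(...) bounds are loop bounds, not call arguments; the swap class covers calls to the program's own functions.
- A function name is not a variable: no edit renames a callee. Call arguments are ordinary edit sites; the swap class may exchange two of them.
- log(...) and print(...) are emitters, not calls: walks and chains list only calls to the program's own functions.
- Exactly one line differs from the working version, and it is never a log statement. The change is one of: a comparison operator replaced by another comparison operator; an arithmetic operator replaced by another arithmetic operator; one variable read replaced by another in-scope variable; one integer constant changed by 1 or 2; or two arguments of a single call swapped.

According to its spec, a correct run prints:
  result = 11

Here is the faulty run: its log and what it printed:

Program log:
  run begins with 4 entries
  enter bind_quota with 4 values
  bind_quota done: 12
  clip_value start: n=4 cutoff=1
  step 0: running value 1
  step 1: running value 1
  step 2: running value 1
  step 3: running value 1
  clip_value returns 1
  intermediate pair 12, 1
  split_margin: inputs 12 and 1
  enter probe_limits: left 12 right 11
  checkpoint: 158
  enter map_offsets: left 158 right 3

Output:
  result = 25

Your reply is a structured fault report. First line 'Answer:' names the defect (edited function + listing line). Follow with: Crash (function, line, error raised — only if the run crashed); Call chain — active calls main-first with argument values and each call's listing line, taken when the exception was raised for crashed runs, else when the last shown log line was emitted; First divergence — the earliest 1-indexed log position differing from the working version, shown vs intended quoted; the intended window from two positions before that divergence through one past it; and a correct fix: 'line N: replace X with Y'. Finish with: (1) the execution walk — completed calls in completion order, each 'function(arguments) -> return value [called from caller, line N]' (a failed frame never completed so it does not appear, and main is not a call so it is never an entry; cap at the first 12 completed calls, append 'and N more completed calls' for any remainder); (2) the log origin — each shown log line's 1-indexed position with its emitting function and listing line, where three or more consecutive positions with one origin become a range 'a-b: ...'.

Answer: the defect is in probe_limits at line 22.
Key fact: The log first diverges at position 13: the faulty run prints 'checkpoint: 158' where the working version prints 'checkpoint: 11'.
Call chain: main -> map_offsets(158, 3) (called at line 49).
First divergence: position 13 — shown 'checkpoint: 158', intended 'checkpoint: 11'.
Intended log window:
  11: split_margin: inputs 12 and 1
  12: enter probe_limits: left 12 right 11
  13: checkpoint: 11
  14: enter map_offsets: left 11 right 3
Execution walk:
  bind_quota([1, 12, 10, 7]) -> 12  [called from main, line 44]
  clip_value([1, 12, 10, 7], 1) -> 1  [called from main, line 45]
  probe_limits(12, 11, 2) -> 158  [called from split_margin, line 29]
  split_margin(12, 1) -> 158  [called from main, line 47]
  map_offsets(158, 3) -> 25  [called from main, line 49]
Origin of each log line:
  1 — main, line 43
  2 — bind_quota, line 2
  3 — bind_quota, line 7
  4 — clip_value, line 11
  5-8 — clip_value, line 16
  9 — clip_value, line 17
  10 — main, line 46
  11 — split_margin, line 26
  12 — probe_limits, line 21
  13 — main, line 48
  14 — map_offsets, line 32
A correct fix: line 22: replace `(slot * span) * (count * (5 - span))` with `(slot * span) + (count * (5 - span))`.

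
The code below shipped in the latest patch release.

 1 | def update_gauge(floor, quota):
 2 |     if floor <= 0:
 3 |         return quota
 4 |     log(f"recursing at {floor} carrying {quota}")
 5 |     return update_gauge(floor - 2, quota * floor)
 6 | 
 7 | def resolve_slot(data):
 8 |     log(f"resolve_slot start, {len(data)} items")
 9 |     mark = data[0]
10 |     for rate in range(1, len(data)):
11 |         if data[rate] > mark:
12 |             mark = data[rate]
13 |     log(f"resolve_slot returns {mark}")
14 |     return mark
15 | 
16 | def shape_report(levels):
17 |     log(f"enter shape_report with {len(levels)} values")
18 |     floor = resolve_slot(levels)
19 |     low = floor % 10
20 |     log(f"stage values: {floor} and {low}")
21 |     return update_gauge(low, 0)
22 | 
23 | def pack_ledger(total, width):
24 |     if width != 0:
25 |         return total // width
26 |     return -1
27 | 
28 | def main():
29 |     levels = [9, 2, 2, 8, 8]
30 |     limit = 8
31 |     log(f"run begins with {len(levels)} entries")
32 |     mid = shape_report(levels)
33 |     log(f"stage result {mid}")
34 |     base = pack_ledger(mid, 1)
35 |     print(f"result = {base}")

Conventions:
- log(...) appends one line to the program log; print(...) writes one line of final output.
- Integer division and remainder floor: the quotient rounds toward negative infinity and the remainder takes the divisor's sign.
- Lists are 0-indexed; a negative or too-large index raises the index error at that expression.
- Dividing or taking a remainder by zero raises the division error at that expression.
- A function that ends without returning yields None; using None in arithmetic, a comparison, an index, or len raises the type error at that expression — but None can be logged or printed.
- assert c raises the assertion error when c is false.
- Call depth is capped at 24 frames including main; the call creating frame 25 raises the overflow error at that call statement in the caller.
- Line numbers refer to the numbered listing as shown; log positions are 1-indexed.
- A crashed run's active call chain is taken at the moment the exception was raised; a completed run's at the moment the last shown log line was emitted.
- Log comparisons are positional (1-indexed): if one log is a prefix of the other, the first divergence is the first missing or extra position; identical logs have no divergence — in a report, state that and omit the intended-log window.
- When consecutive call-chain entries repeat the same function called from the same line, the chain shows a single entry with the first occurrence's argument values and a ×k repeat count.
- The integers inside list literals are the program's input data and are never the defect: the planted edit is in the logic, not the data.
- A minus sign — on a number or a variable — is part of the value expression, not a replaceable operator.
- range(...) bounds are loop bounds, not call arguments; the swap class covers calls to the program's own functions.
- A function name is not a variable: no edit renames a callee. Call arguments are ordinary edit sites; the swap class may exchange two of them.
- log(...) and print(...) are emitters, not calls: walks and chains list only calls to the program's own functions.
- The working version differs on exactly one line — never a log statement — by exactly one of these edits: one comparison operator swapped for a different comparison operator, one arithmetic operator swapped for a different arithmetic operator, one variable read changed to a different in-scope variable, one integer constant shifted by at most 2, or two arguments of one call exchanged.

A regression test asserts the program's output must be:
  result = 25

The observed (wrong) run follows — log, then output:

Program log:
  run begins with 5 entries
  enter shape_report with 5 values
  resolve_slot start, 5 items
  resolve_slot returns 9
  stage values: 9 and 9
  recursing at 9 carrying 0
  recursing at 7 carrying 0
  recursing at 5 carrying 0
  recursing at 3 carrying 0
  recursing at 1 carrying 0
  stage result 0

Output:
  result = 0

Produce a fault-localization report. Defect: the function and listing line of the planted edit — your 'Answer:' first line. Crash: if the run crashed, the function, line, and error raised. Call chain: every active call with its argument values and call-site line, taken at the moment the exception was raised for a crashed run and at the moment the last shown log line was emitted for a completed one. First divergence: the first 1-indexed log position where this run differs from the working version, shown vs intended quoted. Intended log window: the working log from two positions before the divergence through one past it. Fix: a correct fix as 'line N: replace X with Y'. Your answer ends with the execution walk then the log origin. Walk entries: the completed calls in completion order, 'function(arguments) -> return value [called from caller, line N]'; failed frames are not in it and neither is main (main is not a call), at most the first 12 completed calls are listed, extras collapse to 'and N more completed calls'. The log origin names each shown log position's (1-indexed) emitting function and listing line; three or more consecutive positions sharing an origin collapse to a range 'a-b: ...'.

Answer: the defect is in update_gauge at line 5.
Core observation: Position 7 is the first bad log line: 'recursing at 7 carrying 0' should read 'recursing at 7 carrying 9'.
Call chain: main.
First divergence: position 7 — shown 'recursing at 7 carrying 0', intended 'recursing at 7 carrying 9'.
Intended log window:
  5: stage values: 9 and 9
  6: recursing at 9 carrying 0
  7: recursing at 7 carrying 9
  8: recursing at 5 carrying 16
Execution walk:
  resolve_slot([9, 2, 2, 8, 8]) -> 9  [called from shape_report, line 18]
  update_gauge(-1, 0) -> 0  [called from update_gauge, line 5]
  update_gauge(1, 0) -> 0  [called from update_gauge, line 5]
  update_gauge(3, 0) -> 0  [called from update_gauge, line 5]
  update_gauge(5, 0) -> 0  [called from update_gauge, line 5]
  update_gauge(7, 0) -> 0  [called from update_gauge, line 5]
  update_gauge(9, 0) -> 0  [called from shape_report, line 21]
  shape_report([9, 2, 2, 8, 8]) -> 0  [called from main, line 32]
  pack_ledger(0, 1) -> 0  [called from main, line 34]
Origin of each log line:
  1: from main, line 31
  2: from shape_report, line 17
  3: from resolve_slot, line 8
  4: from resolve_slot, line 13
  5: from shape_report, line 20
  6-10: from update_gauge, line 4
  11: from main, line 33
A correct fix: line 5: replace `*` with `+`.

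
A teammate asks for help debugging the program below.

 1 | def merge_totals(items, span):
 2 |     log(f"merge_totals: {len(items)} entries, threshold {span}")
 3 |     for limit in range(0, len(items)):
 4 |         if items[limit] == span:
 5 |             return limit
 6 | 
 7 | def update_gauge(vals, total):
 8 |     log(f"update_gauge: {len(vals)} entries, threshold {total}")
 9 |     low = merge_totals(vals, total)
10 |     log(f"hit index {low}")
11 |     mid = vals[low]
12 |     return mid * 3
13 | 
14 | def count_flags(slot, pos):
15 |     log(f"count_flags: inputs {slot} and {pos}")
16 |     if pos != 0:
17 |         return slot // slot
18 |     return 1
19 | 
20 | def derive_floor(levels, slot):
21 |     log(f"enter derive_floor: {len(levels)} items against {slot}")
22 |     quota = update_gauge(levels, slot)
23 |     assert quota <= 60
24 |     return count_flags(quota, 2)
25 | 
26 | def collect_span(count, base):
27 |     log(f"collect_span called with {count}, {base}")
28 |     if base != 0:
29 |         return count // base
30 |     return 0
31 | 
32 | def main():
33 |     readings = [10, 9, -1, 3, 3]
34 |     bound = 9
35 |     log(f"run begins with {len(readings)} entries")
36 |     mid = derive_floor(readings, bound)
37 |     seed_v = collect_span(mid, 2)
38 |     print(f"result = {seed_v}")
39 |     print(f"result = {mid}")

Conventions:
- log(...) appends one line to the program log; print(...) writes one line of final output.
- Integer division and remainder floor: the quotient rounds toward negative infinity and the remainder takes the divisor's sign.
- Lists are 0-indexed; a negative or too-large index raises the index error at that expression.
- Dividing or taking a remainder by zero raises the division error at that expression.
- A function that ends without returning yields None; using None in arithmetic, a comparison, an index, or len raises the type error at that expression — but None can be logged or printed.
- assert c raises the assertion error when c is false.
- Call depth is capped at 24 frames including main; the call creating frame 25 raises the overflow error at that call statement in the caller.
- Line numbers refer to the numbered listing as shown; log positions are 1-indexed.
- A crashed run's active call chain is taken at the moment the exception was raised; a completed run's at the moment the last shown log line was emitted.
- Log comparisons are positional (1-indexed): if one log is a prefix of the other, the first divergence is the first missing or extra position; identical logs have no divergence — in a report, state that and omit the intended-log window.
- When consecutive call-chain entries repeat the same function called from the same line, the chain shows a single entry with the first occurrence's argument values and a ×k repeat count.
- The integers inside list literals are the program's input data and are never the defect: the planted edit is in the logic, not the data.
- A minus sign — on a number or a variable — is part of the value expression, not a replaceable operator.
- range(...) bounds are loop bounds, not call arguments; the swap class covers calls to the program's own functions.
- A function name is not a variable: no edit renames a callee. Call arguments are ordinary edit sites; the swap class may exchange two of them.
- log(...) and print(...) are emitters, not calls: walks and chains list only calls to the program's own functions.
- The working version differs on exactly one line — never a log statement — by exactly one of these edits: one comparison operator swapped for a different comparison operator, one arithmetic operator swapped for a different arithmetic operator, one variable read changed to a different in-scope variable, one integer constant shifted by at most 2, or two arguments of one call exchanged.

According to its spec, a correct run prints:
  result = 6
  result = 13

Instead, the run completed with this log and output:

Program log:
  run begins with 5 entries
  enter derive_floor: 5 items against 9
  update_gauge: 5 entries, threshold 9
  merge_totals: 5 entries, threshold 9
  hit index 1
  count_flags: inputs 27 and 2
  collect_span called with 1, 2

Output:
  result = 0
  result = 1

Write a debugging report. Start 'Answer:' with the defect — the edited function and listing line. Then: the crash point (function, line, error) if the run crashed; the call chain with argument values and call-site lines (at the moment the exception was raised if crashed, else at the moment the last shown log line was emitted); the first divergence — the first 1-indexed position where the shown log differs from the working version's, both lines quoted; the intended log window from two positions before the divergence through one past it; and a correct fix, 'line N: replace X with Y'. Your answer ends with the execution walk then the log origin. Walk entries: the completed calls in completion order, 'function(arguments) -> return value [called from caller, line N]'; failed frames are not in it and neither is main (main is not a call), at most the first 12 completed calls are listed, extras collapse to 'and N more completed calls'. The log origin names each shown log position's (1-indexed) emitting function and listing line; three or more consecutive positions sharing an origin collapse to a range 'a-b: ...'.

Answer: the defect is in count_flags at line 17.
Key fact: Log line 7 is where behavior first shows: 'collect_span called with 1, 2' appears instead of 'collect_span called with 13, 2'.
Call chain: main -> collect_span(1, 2) (called at line 37).
First divergence: position 7 — shown 'collect_span called with 1, 2', intended 'collect_span called with 13, 2'.
Intended log window:
  5: hit index 1
  6: count_flags: inputs 27 and 2
  7: collect_span called with 13, 2
Execution walk:
  merge_totals([10, 9, -1, 3, 3], 9) -> 1  [called from update_gauge, line 9]
  update_gauge([10, 9, -1, 3, 3], 9) -> 27  [called from derive_floor, line 22]
  count_flags(27, 2) -> 1  [called from derive_floor, line 24]
  derive_floor([10, 9, -1, 3, 3], 9) -> 1  [called from main, line 36]
  collect_span(1, 2) -> 0  [called from main, line 37]
Log origins:
  1: logged in main at line 35
  2: logged in derive_floor at line 21
  3: logged in update_gauge at line 8
  4: logged in merge_totals at line 2
  5: logged in update_gauge at line 10
  6: logged in count_flags at line 15
  7: logged in collect_span at line 27
A correct fix: line 17: replace `slot // slot` with `slot // pos`.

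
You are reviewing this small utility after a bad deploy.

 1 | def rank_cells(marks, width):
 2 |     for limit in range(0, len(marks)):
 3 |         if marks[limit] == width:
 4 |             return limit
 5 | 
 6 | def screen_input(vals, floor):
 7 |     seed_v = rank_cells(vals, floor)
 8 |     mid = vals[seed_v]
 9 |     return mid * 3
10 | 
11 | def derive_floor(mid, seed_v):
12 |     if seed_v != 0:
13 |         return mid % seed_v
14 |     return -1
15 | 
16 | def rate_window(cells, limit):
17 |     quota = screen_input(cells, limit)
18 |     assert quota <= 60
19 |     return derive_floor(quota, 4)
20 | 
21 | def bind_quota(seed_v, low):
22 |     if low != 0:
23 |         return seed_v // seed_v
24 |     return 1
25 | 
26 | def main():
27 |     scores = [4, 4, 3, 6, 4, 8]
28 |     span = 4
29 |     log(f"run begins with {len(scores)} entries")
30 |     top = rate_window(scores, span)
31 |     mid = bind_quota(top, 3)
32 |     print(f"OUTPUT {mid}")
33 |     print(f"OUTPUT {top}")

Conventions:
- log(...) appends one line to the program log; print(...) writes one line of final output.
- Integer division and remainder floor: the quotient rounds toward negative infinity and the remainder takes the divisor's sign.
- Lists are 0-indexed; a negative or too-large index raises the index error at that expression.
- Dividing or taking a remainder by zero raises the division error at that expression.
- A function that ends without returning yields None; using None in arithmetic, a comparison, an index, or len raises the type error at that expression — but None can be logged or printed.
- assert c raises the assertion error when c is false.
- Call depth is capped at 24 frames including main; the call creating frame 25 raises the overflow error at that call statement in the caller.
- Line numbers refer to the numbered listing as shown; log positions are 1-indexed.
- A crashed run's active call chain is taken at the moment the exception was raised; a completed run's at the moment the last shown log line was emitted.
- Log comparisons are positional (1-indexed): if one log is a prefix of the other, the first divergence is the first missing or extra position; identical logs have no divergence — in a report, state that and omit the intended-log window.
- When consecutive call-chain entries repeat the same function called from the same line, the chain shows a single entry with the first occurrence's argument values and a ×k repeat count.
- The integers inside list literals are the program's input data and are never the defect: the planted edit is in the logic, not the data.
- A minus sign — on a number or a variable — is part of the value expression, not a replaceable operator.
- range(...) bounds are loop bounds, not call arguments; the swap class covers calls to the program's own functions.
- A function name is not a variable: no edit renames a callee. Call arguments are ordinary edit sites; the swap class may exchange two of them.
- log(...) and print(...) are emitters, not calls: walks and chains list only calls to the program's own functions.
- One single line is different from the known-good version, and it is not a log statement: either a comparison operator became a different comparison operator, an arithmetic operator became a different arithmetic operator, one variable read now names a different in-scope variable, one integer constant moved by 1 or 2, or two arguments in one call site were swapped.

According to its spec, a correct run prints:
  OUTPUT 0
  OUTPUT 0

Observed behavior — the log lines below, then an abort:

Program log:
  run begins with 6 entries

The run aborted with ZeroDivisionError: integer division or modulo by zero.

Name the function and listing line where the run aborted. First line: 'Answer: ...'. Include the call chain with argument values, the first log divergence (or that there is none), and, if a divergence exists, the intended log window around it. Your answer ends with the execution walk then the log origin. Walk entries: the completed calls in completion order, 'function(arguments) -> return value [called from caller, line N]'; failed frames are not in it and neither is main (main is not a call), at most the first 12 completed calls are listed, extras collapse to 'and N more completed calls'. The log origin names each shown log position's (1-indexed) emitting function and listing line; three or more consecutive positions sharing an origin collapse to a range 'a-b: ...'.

Answer: the error was raised in bind_quota, line 23.
Key observation: The log gives no warning — it matches the intended run right up to the abort.
Call chain: main -> bind_quota(0, 3) (called at line 31).
First divergence: none — the logs agree in full.
Execution walk:
  rank_cells([4, 4, 3, 6, 4, 8], 4) -> 0  [called from screen_input, line 7]
  screen_input([4, 4, 3, 6, 4, 8], 4) -> 12  [called from rate_window, line 17]
  derive_floor(12, 4) -> 0  [called from rate_window, line 19]
  rate_window([4, 4, 3, 6, 4, 8], 4) -> 0  [called from main, line 30]
Origin of each log line:
  1: emitted by main (line 29)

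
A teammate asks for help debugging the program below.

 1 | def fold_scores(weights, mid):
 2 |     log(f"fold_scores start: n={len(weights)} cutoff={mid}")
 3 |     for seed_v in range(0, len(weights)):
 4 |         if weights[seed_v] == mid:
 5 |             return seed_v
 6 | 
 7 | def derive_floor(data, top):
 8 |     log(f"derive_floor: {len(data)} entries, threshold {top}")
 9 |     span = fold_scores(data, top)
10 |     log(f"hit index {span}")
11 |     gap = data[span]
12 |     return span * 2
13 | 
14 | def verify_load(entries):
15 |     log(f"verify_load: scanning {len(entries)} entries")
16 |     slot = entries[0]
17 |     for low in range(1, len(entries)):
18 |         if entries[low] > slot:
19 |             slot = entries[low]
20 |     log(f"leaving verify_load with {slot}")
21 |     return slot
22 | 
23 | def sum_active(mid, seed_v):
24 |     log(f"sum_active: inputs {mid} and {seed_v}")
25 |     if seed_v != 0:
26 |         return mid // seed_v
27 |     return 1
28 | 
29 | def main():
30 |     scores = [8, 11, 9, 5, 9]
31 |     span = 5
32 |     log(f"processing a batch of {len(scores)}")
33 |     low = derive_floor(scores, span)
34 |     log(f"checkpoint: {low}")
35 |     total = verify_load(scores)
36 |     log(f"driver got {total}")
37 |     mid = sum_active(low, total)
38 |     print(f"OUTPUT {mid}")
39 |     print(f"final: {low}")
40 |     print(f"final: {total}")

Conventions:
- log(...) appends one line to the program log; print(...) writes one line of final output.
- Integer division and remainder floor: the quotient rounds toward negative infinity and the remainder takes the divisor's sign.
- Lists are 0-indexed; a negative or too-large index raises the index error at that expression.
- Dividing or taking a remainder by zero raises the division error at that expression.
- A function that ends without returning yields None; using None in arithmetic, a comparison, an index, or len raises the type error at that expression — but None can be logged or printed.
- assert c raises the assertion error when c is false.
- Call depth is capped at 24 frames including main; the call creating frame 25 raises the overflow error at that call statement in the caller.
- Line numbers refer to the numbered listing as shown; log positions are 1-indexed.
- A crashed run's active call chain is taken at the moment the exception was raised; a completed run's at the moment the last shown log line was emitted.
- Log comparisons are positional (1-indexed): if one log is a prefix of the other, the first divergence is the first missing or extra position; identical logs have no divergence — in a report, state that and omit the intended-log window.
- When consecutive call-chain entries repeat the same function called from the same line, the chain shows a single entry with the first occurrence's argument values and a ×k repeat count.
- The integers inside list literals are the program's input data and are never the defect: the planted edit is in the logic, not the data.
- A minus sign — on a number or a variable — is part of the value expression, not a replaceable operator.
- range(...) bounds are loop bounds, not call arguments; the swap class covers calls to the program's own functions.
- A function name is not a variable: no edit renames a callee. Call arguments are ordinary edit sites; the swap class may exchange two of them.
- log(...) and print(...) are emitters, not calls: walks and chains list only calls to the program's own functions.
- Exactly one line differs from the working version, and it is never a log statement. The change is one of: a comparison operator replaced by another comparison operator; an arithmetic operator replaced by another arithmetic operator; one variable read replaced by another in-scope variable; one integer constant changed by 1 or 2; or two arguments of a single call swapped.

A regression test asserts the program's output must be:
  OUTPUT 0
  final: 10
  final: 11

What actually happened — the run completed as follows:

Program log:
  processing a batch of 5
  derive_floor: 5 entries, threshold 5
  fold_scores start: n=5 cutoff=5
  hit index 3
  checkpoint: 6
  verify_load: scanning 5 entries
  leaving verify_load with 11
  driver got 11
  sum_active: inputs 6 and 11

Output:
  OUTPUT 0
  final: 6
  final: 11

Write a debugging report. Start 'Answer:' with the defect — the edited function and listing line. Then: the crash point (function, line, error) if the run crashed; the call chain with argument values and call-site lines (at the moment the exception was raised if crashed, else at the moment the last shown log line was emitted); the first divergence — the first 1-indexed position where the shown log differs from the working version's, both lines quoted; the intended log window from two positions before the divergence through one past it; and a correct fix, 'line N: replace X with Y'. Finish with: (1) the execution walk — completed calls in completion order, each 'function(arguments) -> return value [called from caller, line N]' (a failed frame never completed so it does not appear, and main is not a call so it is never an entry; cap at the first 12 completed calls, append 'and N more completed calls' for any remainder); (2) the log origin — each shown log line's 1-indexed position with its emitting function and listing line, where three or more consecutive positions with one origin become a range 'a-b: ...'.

Answer: the defect is in derive_floor at line 12.
Core observation: The log first diverges at position 5: the faulty run prints 'checkpoint: 6' where the working version prints 'checkpoint: 10'.
Call chain: main -> sum_active(6, 11) (called at line 37).
First divergence: at position 5 the run shows 'checkpoint: 6' where the working version logs 'checkpoint: 10'.
Intended log window:
  3: fold_scores start: n=5 cutoff=5
  4: hit index 3
  5: checkpoint: 10
  6: verify_load: scanning 5 entries
Execution walk:
  fold_scores([8, 11, 9, 5, 9], 5) -> 3  [called from derive_floor, line 9]
  derive_floor([8, 11, 9, 5, 9], 5) -> 6  [called from main, line 33]
  verify_load([8, 11, 9, 5, 9]) -> 11  [called from main, line 35]
  sum_active(6, 11) -> 0  [called from main, line 37]
Log origin:
  1: emitted by main (line 32)
  2: emitted by derive_floor (line 8)
  3: emitted by fold_scores (line 2)
  4: emitted by derive_floor (line 10)
  5: emitted by main (line 34)
  6: emitted by verify_load (line 15)
  7: emitted by verify_load (line 20)
  8: emitted by main (line 36)
  9: emitted by sum_active (line 24)
A correct fix: line 12: replace `span` with `gap`.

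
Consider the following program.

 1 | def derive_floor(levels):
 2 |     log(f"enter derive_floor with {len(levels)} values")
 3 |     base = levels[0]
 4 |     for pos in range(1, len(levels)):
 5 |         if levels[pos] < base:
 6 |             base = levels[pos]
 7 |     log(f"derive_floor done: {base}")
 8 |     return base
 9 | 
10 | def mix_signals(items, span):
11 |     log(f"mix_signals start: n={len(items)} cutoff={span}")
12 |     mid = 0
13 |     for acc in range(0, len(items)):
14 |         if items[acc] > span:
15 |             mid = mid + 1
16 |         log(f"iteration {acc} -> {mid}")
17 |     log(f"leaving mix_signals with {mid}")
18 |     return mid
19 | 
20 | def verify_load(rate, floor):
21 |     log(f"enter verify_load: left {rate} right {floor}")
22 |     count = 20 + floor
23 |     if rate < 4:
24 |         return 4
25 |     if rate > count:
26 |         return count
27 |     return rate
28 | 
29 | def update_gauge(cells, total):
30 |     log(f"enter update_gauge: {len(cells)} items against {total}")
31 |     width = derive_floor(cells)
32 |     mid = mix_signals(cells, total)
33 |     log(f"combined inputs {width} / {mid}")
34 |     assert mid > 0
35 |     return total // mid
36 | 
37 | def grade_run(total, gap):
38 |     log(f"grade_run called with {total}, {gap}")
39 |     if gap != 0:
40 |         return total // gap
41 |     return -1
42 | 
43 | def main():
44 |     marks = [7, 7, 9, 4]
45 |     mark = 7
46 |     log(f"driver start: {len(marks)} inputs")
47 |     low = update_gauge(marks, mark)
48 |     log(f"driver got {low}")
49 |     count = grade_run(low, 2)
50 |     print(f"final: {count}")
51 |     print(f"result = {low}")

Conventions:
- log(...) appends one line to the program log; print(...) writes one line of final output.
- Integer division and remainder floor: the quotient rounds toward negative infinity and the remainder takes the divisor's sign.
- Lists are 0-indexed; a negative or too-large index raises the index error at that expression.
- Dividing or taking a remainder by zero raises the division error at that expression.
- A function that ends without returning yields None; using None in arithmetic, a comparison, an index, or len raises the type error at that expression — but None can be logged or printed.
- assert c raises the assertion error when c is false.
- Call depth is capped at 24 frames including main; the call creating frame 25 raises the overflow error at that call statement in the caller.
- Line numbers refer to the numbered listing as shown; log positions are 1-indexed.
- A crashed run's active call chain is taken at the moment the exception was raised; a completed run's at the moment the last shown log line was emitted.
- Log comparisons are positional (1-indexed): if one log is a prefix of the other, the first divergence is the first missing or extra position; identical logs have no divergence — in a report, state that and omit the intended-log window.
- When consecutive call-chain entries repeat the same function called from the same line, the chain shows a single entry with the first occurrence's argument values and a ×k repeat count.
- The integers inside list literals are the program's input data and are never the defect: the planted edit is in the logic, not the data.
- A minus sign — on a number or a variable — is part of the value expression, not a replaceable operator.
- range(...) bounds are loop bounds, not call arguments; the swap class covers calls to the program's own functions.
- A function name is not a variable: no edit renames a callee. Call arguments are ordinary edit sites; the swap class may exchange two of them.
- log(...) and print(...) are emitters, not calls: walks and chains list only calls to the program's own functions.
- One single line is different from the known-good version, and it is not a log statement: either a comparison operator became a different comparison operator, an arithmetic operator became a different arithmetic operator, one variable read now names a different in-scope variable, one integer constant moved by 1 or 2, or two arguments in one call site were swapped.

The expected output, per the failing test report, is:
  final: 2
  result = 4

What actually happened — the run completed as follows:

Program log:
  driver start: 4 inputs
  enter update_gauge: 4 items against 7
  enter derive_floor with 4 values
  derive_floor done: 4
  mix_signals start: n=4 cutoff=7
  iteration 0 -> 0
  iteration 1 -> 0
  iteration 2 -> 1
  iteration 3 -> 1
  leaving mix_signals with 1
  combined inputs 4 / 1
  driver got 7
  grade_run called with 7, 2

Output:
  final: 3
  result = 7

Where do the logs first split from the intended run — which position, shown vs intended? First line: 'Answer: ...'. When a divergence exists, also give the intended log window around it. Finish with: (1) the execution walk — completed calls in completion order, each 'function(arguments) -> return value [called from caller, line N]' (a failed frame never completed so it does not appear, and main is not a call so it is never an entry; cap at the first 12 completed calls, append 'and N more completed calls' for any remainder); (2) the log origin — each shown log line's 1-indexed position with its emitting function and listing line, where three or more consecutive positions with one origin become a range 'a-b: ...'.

Answer: position 12 — shown 'driver got 7', intended 'driver got 4'.
Intended log window:
  10: leaving mix_signals with 1
  11: combined inputs 4 / 1
  12: driver got 4
  13: grade_run called with 4, 2
Execution walk:
  derive_floor([7, 7, 9, 4]) -> 4  [called from update_gauge, line 31]
  mix_signals([7, 7, 9, 4], 7) -> 1  [called from update_gauge, line 32]
  update_gauge([7, 7, 9, 4], 7) -> 7  [called from main, line 47]
  grade_run(7, 2) -> 3  [called from main, line 49]
Log origin:
  1: logged in main at line 46
  2: logged in update_gauge at line 30
  3: logged in derive_floor at line 2
  4: logged in derive_floor at line 7
  5: logged in mix_signals at line 11
  6-9: logged in mix_signals at line 16
  10: logged in mix_signals at line 17
  11: logged in update_gauge at line 33
  12: logged in main at line 48
  13: logged in grade_run at line 38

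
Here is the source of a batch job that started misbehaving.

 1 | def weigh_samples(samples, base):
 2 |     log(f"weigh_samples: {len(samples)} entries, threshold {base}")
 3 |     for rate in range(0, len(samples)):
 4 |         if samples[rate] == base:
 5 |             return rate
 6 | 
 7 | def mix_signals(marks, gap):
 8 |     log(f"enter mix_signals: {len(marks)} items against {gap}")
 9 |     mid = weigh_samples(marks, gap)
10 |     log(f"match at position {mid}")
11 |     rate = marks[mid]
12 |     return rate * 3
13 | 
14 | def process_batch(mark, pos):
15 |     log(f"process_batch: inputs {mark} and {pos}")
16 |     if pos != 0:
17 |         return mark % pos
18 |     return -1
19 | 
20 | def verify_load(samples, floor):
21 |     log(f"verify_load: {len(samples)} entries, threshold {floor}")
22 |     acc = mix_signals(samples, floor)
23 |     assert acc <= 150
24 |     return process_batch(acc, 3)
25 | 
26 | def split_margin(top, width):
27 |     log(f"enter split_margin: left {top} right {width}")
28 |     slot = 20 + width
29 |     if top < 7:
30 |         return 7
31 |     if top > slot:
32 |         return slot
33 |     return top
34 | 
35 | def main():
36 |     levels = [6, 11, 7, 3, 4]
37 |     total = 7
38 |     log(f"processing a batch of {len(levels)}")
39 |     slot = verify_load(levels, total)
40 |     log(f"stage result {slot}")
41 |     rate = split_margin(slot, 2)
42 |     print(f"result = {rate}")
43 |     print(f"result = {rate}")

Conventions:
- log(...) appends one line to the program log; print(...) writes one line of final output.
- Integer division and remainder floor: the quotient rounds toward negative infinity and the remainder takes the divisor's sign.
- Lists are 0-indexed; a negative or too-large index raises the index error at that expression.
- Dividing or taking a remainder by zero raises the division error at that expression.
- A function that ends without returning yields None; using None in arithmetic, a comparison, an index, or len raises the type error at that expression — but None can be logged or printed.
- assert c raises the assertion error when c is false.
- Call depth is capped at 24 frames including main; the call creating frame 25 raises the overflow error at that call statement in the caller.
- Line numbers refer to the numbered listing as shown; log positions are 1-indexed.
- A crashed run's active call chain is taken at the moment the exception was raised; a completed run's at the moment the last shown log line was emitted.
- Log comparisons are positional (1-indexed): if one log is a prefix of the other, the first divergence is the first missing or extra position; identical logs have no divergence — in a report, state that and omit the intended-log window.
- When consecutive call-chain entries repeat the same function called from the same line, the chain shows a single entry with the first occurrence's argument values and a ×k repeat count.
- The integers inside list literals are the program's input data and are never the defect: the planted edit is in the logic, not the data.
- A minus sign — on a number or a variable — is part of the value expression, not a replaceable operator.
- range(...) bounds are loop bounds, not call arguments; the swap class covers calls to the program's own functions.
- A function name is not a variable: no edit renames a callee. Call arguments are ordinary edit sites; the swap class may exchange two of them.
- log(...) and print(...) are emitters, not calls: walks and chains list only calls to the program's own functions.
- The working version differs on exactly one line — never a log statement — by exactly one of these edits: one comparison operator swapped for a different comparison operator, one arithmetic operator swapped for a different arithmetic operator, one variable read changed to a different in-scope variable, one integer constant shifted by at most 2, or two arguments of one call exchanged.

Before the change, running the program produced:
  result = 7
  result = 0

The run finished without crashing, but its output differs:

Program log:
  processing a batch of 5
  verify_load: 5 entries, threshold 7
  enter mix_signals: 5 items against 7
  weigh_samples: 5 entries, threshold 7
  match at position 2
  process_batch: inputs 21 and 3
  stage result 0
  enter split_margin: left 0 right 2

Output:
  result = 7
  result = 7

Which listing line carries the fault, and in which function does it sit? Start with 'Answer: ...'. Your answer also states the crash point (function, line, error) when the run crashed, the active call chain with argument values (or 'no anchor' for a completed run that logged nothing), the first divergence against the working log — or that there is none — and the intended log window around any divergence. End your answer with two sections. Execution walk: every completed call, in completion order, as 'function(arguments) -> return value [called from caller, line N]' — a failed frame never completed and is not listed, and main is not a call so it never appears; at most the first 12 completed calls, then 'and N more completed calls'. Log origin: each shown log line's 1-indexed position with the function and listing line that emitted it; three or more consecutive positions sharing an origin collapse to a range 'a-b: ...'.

Answer: the defect is in main at line 43.
Key observation: Every logged value matches the working version; the printed result is what differs.
Call chain: main -> split_margin(0, 2) (called at line 41).
First divergence: none (the log streams are identical).
Execution walk:
  weigh_samples([6, 11, 7, 3, 4], 7) -> 2  [called from mix_signals, line 9]
  mix_signals([6, 11, 7, 3, 4], 7) -> 21  [called from verify_load, line 22]
  process_batch(21, 3) -> 0  [called from verify_load, line 24]
  verify_load([6, 11, 7, 3, 4], 7) -> 0  [called from main, line 39]
  split_margin(0, 2) -> 7  [called from main, line 41]
Log line origins:
  1 — main, line 38
  2 — verify_load, line 21
  3 — mix_signals, line 8
  4 — weigh_samples, line 2
  5 — mix_signals, line 10
  6 — process_batch, line 15
  7 — main, line 40
  8 — split_margin, line 27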